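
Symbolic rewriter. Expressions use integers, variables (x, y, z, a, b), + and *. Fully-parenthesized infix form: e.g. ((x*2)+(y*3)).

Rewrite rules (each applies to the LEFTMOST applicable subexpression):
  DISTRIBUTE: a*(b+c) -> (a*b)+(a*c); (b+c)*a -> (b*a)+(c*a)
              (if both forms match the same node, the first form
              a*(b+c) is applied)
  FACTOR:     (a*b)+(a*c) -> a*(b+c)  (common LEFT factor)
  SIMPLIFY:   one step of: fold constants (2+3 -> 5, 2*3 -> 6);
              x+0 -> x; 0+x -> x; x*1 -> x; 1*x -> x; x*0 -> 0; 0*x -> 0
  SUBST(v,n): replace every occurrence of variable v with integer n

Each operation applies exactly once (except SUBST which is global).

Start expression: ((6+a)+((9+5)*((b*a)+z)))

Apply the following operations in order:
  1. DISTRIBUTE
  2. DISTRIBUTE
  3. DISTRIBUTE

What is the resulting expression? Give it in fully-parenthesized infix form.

Answer: ((6+a)+(((9*(b*a))+(5*(b*a)))+((9*z)+(5*z))))

Derivation:
Start: ((6+a)+((9+5)*((b*a)+z)))
Apply DISTRIBUTE at R (target: ((9+5)*((b*a)+z))): ((6+a)+((9+5)*((b*a)+z))) -> ((6+a)+(((9+5)*(b*a))+((9+5)*z)))
Apply DISTRIBUTE at RL (target: ((9+5)*(b*a))): ((6+a)+(((9+5)*(b*a))+((9+5)*z))) -> ((6+a)+(((9*(b*a))+(5*(b*a)))+((9+5)*z)))
Apply DISTRIBUTE at RR (target: ((9+5)*z)): ((6+a)+(((9*(b*a))+(5*(b*a)))+((9+5)*z))) -> ((6+a)+(((9*(b*a))+(5*(b*a)))+((9*z)+(5*z))))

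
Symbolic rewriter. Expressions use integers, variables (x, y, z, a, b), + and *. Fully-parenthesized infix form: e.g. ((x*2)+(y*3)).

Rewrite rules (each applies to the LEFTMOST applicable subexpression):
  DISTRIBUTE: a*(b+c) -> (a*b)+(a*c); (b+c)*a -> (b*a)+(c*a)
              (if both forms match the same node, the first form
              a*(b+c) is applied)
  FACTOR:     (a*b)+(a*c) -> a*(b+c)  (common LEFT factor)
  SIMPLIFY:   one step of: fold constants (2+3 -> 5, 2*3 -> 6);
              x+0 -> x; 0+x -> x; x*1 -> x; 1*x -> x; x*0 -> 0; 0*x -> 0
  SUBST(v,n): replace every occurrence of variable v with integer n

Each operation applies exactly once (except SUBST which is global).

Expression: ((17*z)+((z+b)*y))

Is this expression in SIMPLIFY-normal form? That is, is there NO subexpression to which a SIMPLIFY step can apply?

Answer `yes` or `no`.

Answer: yes

Derivation:
Expression: ((17*z)+((z+b)*y))
Scanning for simplifiable subexpressions (pre-order)...
  at root: ((17*z)+((z+b)*y)) (not simplifiable)
  at L: (17*z) (not simplifiable)
  at R: ((z+b)*y) (not simplifiable)
  at RL: (z+b) (not simplifiable)
Result: no simplifiable subexpression found -> normal form.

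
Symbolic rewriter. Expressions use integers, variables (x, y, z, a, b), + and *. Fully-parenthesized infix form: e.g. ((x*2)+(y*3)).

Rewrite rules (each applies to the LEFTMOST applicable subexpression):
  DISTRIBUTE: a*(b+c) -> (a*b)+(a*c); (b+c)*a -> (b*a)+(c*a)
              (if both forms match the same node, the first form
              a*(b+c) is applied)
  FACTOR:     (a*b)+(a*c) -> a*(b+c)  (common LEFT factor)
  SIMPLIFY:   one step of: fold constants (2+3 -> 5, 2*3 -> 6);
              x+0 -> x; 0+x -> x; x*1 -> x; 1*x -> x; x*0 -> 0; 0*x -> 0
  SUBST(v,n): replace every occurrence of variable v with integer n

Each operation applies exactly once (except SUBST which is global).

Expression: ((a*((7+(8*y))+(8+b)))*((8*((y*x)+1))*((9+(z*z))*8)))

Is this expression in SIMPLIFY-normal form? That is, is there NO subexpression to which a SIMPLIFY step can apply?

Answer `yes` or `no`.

Answer: yes

Derivation:
Expression: ((a*((7+(8*y))+(8+b)))*((8*((y*x)+1))*((9+(z*z))*8)))
Scanning for simplifiable subexpressions (pre-order)...
  at root: ((a*((7+(8*y))+(8+b)))*((8*((y*x)+1))*((9+(z*z))*8))) (not simplifiable)
  at L: (a*((7+(8*y))+(8+b))) (not simplifiable)
  at LR: ((7+(8*y))+(8+b)) (not simplifiable)
  at LRL: (7+(8*y)) (not simplifiable)
  at LRLR: (8*y) (not simplifiable)
  at LRR: (8+b) (not simplifiable)
  at R: ((8*((y*x)+1))*((9+(z*z))*8)) (not simplifiable)
  at RL: (8*((y*x)+1)) (not simplifiable)
  at RLR: ((y*x)+1) (not simplifiable)
  at RLRL: (y*x) (not simplifiable)
  at RR: ((9+(z*z))*8) (not simplifiable)
  at RRL: (9+(z*z)) (not simplifiable)
  at RRLR: (z*z) (not simplifiable)
Result: no simplifiable subexpression found -> normal form.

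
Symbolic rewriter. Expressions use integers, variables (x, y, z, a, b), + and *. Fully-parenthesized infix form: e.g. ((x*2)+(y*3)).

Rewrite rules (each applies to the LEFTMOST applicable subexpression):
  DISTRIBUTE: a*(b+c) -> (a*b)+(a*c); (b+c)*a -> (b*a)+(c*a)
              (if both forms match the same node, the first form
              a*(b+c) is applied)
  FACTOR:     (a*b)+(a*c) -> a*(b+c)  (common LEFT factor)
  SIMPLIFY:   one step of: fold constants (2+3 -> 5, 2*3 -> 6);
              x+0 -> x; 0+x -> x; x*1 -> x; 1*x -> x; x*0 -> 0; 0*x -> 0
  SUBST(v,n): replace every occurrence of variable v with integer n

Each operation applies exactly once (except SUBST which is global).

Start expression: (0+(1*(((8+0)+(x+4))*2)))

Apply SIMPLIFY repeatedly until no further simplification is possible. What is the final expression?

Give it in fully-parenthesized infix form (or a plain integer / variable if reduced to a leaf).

Start: (0+(1*(((8+0)+(x+4))*2)))
Step 1: at root: (0+(1*(((8+0)+(x+4))*2))) -> (1*(((8+0)+(x+4))*2)); overall: (0+(1*(((8+0)+(x+4))*2))) -> (1*(((8+0)+(x+4))*2))
Step 2: at root: (1*(((8+0)+(x+4))*2)) -> (((8+0)+(x+4))*2); overall: (1*(((8+0)+(x+4))*2)) -> (((8+0)+(x+4))*2)
Step 3: at LL: (8+0) -> 8; overall: (((8+0)+(x+4))*2) -> ((8+(x+4))*2)
Fixed point: ((8+(x+4))*2)

Answer: ((8+(x+4))*2)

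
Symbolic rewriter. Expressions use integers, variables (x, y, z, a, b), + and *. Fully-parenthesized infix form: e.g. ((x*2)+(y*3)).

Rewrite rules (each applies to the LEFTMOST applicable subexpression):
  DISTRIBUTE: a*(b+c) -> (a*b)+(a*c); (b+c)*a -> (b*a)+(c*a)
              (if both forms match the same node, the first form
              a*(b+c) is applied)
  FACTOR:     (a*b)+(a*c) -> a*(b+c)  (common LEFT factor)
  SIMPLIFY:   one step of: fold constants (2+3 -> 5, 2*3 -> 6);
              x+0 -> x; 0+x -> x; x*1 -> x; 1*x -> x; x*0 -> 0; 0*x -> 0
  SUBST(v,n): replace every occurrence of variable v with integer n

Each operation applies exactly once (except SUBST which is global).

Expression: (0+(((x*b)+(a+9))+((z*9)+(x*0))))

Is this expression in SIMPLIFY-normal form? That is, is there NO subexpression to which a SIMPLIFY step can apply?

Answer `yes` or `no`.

Answer: no

Derivation:
Expression: (0+(((x*b)+(a+9))+((z*9)+(x*0))))
Scanning for simplifiable subexpressions (pre-order)...
  at root: (0+(((x*b)+(a+9))+((z*9)+(x*0)))) (SIMPLIFIABLE)
  at R: (((x*b)+(a+9))+((z*9)+(x*0))) (not simplifiable)
  at RL: ((x*b)+(a+9)) (not simplifiable)
  at RLL: (x*b) (not simplifiable)
  at RLR: (a+9) (not simplifiable)
  at RR: ((z*9)+(x*0)) (not simplifiable)
  at RRL: (z*9) (not simplifiable)
  at RRR: (x*0) (SIMPLIFIABLE)
Found simplifiable subexpr at path root: (0+(((x*b)+(a+9))+((z*9)+(x*0))))
One SIMPLIFY step would give: (((x*b)+(a+9))+((z*9)+(x*0)))
-> NOT in normal form.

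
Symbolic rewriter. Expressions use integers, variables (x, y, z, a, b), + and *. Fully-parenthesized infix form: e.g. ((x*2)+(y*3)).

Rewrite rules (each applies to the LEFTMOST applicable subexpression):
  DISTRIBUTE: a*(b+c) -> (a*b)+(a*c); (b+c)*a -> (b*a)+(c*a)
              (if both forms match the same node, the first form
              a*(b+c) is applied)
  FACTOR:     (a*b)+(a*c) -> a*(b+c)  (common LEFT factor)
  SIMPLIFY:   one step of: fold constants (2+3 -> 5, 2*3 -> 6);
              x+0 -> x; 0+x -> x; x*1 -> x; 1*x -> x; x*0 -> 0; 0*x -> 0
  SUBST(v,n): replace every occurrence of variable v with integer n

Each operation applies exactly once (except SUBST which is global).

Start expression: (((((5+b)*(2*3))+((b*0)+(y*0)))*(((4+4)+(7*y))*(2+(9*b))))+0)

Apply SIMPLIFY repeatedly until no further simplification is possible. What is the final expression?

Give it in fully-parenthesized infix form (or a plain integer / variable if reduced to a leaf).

Answer: (((5+b)*6)*((8+(7*y))*(2+(9*b))))

Derivation:
Start: (((((5+b)*(2*3))+((b*0)+(y*0)))*(((4+4)+(7*y))*(2+(9*b))))+0)
Step 1: at root: (((((5+b)*(2*3))+((b*0)+(y*0)))*(((4+4)+(7*y))*(2+(9*b))))+0) -> ((((5+b)*(2*3))+((b*0)+(y*0)))*(((4+4)+(7*y))*(2+(9*b)))); overall: (((((5+b)*(2*3))+((b*0)+(y*0)))*(((4+4)+(7*y))*(2+(9*b))))+0) -> ((((5+b)*(2*3))+((b*0)+(y*0)))*(((4+4)+(7*y))*(2+(9*b))))
Step 2: at LLR: (2*3) -> 6; overall: ((((5+b)*(2*3))+((b*0)+(y*0)))*(((4+4)+(7*y))*(2+(9*b)))) -> ((((5+b)*6)+((b*0)+(y*0)))*(((4+4)+(7*y))*(2+(9*b))))
Step 3: at LRL: (b*0) -> 0; overall: ((((5+b)*6)+((b*0)+(y*0)))*(((4+4)+(7*y))*(2+(9*b)))) -> ((((5+b)*6)+(0+(y*0)))*(((4+4)+(7*y))*(2+(9*b))))
Step 4: at LR: (0+(y*0)) -> (y*0); overall: ((((5+b)*6)+(0+(y*0)))*(((4+4)+(7*y))*(2+(9*b)))) -> ((((5+b)*6)+(y*0))*(((4+4)+(7*y))*(2+(9*b))))
Step 5: at LR: (y*0) -> 0; overall: ((((5+b)*6)+(y*0))*(((4+4)+(7*y))*(2+(9*b)))) -> ((((5+b)*6)+0)*(((4+4)+(7*y))*(2+(9*b))))
Step 6: at L: (((5+b)*6)+0) -> ((5+b)*6); overall: ((((5+b)*6)+0)*(((4+4)+(7*y))*(2+(9*b)))) -> (((5+b)*6)*(((4+4)+(7*y))*(2+(9*b))))
Step 7: at RLL: (4+4) -> 8; overall: (((5+b)*6)*(((4+4)+(7*y))*(2+(9*b)))) -> (((5+b)*6)*((8+(7*y))*(2+(9*b))))
Fixed point: (((5+b)*6)*((8+(7*y))*(2+(9*b))))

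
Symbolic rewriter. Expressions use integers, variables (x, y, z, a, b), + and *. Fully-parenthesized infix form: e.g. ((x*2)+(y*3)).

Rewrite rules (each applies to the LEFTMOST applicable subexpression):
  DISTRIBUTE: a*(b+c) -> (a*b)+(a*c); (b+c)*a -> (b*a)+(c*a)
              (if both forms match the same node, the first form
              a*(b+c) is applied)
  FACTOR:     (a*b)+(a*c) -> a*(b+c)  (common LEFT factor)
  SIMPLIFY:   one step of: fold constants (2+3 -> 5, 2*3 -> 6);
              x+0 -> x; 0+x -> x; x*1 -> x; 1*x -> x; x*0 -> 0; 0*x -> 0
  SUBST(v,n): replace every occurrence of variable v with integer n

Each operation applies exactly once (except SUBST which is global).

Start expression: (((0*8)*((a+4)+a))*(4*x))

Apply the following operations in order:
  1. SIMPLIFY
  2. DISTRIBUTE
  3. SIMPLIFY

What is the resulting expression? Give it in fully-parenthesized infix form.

Start: (((0*8)*((a+4)+a))*(4*x))
Apply SIMPLIFY at LL (target: (0*8)): (((0*8)*((a+4)+a))*(4*x)) -> ((0*((a+4)+a))*(4*x))
Apply DISTRIBUTE at L (target: (0*((a+4)+a))): ((0*((a+4)+a))*(4*x)) -> (((0*(a+4))+(0*a))*(4*x))
Apply SIMPLIFY at LL (target: (0*(a+4))): (((0*(a+4))+(0*a))*(4*x)) -> ((0+(0*a))*(4*x))

Answer: ((0+(0*a))*(4*x))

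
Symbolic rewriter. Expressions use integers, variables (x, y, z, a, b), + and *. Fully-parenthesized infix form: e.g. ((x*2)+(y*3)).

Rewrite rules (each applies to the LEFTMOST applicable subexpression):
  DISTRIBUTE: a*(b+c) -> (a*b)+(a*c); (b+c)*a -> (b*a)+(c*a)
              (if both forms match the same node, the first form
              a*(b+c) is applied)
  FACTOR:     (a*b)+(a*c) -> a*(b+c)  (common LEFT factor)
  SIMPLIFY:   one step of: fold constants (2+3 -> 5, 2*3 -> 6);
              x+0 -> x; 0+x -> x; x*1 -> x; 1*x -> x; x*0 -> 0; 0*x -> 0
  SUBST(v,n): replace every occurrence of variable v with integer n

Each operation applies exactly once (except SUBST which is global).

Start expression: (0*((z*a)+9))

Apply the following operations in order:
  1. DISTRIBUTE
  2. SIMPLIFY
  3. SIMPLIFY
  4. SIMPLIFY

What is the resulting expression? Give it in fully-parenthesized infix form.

Start: (0*((z*a)+9))
Apply DISTRIBUTE at root (target: (0*((z*a)+9))): (0*((z*a)+9)) -> ((0*(z*a))+(0*9))
Apply SIMPLIFY at L (target: (0*(z*a))): ((0*(z*a))+(0*9)) -> (0+(0*9))
Apply SIMPLIFY at root (target: (0+(0*9))): (0+(0*9)) -> (0*9)
Apply SIMPLIFY at root (target: (0*9)): (0*9) -> 0

Answer: 0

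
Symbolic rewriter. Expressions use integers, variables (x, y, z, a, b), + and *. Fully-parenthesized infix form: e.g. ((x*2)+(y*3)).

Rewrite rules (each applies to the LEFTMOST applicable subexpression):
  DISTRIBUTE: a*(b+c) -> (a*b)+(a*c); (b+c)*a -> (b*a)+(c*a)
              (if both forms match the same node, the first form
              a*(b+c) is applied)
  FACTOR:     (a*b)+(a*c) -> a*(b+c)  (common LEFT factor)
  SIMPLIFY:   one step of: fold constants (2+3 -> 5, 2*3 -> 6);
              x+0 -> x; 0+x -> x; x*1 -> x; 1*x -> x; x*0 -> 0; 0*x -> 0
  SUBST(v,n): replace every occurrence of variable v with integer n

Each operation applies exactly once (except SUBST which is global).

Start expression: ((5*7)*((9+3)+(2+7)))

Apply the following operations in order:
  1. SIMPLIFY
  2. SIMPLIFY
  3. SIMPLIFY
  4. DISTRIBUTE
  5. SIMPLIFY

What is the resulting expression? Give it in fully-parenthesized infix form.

Start: ((5*7)*((9+3)+(2+7)))
Apply SIMPLIFY at L (target: (5*7)): ((5*7)*((9+3)+(2+7))) -> (35*((9+3)+(2+7)))
Apply SIMPLIFY at RL (target: (9+3)): (35*((9+3)+(2+7))) -> (35*(12+(2+7)))
Apply SIMPLIFY at RR (target: (2+7)): (35*(12+(2+7))) -> (35*(12+9))
Apply DISTRIBUTE at root (target: (35*(12+9))): (35*(12+9)) -> ((35*12)+(35*9))
Apply SIMPLIFY at L (target: (35*12)): ((35*12)+(35*9)) -> (420+(35*9))

Answer: (420+(35*9))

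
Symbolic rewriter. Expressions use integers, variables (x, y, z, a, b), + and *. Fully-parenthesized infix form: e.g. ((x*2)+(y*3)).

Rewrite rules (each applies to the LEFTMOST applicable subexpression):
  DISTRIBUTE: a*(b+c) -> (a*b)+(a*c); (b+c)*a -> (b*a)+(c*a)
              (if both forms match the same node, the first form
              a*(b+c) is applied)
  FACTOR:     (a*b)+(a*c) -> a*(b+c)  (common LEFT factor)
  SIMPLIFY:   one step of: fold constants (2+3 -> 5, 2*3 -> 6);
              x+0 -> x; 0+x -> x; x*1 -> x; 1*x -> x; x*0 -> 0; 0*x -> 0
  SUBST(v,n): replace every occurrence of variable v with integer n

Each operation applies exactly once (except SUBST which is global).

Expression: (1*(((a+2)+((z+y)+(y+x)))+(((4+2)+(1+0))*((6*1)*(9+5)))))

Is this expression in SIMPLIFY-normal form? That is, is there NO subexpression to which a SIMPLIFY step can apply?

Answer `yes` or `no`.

Answer: no

Derivation:
Expression: (1*(((a+2)+((z+y)+(y+x)))+(((4+2)+(1+0))*((6*1)*(9+5)))))
Scanning for simplifiable subexpressions (pre-order)...
  at root: (1*(((a+2)+((z+y)+(y+x)))+(((4+2)+(1+0))*((6*1)*(9+5))))) (SIMPLIFIABLE)
  at R: (((a+2)+((z+y)+(y+x)))+(((4+2)+(1+0))*((6*1)*(9+5)))) (not simplifiable)
  at RL: ((a+2)+((z+y)+(y+x))) (not simplifiable)
  at RLL: (a+2) (not simplifiable)
  at RLR: ((z+y)+(y+x)) (not simplifiable)
  at RLRL: (z+y) (not simplifiable)
  at RLRR: (y+x) (not simplifiable)
  at RR: (((4+2)+(1+0))*((6*1)*(9+5))) (not simplifiable)
  at RRL: ((4+2)+(1+0)) (not simplifiable)
  at RRLL: (4+2) (SIMPLIFIABLE)
  at RRLR: (1+0) (SIMPLIFIABLE)
  at RRR: ((6*1)*(9+5)) (not simplifiable)
  at RRRL: (6*1) (SIMPLIFIABLE)
  at RRRR: (9+5) (SIMPLIFIABLE)
Found simplifiable subexpr at path root: (1*(((a+2)+((z+y)+(y+x)))+(((4+2)+(1+0))*((6*1)*(9+5)))))
One SIMPLIFY step would give: (((a+2)+((z+y)+(y+x)))+(((4+2)+(1+0))*((6*1)*(9+5))))
-> NOT in normal form.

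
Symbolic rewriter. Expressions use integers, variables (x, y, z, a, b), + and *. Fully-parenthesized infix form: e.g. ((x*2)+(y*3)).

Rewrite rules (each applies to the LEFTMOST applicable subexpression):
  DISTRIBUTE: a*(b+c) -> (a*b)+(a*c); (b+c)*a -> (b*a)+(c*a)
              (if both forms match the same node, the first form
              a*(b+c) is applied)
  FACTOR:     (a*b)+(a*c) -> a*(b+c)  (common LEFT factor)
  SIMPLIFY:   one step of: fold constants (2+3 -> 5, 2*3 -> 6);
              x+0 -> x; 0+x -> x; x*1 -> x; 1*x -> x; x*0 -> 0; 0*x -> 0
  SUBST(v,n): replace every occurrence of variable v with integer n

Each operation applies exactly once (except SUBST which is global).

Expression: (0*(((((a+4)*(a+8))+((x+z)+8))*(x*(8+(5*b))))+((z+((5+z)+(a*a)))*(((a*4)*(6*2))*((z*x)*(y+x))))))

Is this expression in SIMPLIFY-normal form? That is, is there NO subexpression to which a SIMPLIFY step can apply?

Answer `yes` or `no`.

Expression: (0*(((((a+4)*(a+8))+((x+z)+8))*(x*(8+(5*b))))+((z+((5+z)+(a*a)))*(((a*4)*(6*2))*((z*x)*(y+x))))))
Scanning for simplifiable subexpressions (pre-order)...
  at root: (0*(((((a+4)*(a+8))+((x+z)+8))*(x*(8+(5*b))))+((z+((5+z)+(a*a)))*(((a*4)*(6*2))*((z*x)*(y+x)))))) (SIMPLIFIABLE)
  at R: (((((a+4)*(a+8))+((x+z)+8))*(x*(8+(5*b))))+((z+((5+z)+(a*a)))*(((a*4)*(6*2))*((z*x)*(y+x))))) (not simplifiable)
  at RL: ((((a+4)*(a+8))+((x+z)+8))*(x*(8+(5*b)))) (not simplifiable)
  at RLL: (((a+4)*(a+8))+((x+z)+8)) (not simplifiable)
  at RLLL: ((a+4)*(a+8)) (not simplifiable)
  at RLLLL: (a+4) (not simplifiable)
  at RLLLR: (a+8) (not simplifiable)
  at RLLR: ((x+z)+8) (not simplifiable)
  at RLLRL: (x+z) (not simplifiable)
  at RLR: (x*(8+(5*b))) (not simplifiable)
  at RLRR: (8+(5*b)) (not simplifiable)
  at RLRRR: (5*b) (not simplifiable)
  at RR: ((z+((5+z)+(a*a)))*(((a*4)*(6*2))*((z*x)*(y+x)))) (not simplifiable)
  at RRL: (z+((5+z)+(a*a))) (not simplifiable)
  at RRLR: ((5+z)+(a*a)) (not simplifiable)
  at RRLRL: (5+z) (not simplifiable)
  at RRLRR: (a*a) (not simplifiable)
  at RRR: (((a*4)*(6*2))*((z*x)*(y+x))) (not simplifiable)
  at RRRL: ((a*4)*(6*2)) (not simplifiable)
  at RRRLL: (a*4) (not simplifiable)
  at RRRLR: (6*2) (SIMPLIFIABLE)
  at RRRR: ((z*x)*(y+x)) (not simplifiable)
  at RRRRL: (z*x) (not simplifiable)
  at RRRRR: (y+x) (not simplifiable)
Found simplifiable subexpr at path root: (0*(((((a+4)*(a+8))+((x+z)+8))*(x*(8+(5*b))))+((z+((5+z)+(a*a)))*(((a*4)*(6*2))*((z*x)*(y+x))))))
One SIMPLIFY step would give: 0
-> NOT in normal form.

Answer: no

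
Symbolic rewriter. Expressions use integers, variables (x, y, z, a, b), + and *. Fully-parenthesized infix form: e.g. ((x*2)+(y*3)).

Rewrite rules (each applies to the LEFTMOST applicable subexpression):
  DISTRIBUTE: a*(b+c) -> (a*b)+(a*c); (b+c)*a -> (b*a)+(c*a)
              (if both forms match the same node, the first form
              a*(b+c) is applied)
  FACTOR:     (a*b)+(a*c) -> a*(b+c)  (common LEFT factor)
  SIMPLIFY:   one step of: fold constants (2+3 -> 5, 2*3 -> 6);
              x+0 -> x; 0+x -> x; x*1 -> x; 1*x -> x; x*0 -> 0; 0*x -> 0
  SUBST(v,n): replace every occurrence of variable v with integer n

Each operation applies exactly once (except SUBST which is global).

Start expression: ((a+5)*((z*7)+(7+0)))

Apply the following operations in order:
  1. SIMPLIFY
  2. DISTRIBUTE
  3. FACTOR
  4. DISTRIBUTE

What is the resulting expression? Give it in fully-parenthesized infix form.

Answer: (((a+5)*(z*7))+((a+5)*7))

Derivation:
Start: ((a+5)*((z*7)+(7+0)))
Apply SIMPLIFY at RR (target: (7+0)): ((a+5)*((z*7)+(7+0))) -> ((a+5)*((z*7)+7))
Apply DISTRIBUTE at root (target: ((a+5)*((z*7)+7))): ((a+5)*((z*7)+7)) -> (((a+5)*(z*7))+((a+5)*7))
Apply FACTOR at root (target: (((a+5)*(z*7))+((a+5)*7))): (((a+5)*(z*7))+((a+5)*7)) -> ((a+5)*((z*7)+7))
Apply DISTRIBUTE at root (target: ((a+5)*((z*7)+7))): ((a+5)*((z*7)+7)) -> (((a+5)*(z*7))+((a+5)*7))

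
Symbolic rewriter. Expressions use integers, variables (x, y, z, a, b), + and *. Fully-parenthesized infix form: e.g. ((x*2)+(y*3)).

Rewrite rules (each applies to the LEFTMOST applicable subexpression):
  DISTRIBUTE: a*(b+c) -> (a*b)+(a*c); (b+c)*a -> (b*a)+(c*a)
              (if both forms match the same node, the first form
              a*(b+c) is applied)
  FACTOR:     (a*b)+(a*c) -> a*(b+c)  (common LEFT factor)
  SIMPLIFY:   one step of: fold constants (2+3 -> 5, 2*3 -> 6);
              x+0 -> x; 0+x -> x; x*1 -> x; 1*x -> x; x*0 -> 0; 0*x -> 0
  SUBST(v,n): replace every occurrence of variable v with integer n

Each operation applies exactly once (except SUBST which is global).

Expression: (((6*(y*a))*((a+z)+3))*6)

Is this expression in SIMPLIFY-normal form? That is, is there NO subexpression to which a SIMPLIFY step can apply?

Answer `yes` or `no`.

Expression: (((6*(y*a))*((a+z)+3))*6)
Scanning for simplifiable subexpressions (pre-order)...
  at root: (((6*(y*a))*((a+z)+3))*6) (not simplifiable)
  at L: ((6*(y*a))*((a+z)+3)) (not simplifiable)
  at LL: (6*(y*a)) (not simplifiable)
  at LLR: (y*a) (not simplifiable)
  at LR: ((a+z)+3) (not simplifiable)
  at LRL: (a+z) (not simplifiable)
Result: no simplifiable subexpression found -> normal form.

Answer: yes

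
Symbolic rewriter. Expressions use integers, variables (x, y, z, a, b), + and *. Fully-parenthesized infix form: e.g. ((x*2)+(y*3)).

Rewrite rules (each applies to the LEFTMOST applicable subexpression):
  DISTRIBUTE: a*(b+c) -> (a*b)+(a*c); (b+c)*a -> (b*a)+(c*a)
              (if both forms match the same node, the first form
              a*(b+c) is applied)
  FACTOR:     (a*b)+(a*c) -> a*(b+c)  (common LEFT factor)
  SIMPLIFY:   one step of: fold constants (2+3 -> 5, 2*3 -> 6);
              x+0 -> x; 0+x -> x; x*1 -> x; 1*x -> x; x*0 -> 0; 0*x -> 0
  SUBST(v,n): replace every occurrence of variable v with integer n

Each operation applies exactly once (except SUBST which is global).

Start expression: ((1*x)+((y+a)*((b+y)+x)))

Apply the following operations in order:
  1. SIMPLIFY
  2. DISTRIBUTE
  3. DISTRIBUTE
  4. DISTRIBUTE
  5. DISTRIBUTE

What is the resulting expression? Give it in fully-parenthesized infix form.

Start: ((1*x)+((y+a)*((b+y)+x)))
Apply SIMPLIFY at L (target: (1*x)): ((1*x)+((y+a)*((b+y)+x))) -> (x+((y+a)*((b+y)+x)))
Apply DISTRIBUTE at R (target: ((y+a)*((b+y)+x))): (x+((y+a)*((b+y)+x))) -> (x+(((y+a)*(b+y))+((y+a)*x)))
Apply DISTRIBUTE at RL (target: ((y+a)*(b+y))): (x+(((y+a)*(b+y))+((y+a)*x))) -> (x+((((y+a)*b)+((y+a)*y))+((y+a)*x)))
Apply DISTRIBUTE at RLL (target: ((y+a)*b)): (x+((((y+a)*b)+((y+a)*y))+((y+a)*x))) -> (x+((((y*b)+(a*b))+((y+a)*y))+((y+a)*x)))
Apply DISTRIBUTE at RLR (target: ((y+a)*y)): (x+((((y*b)+(a*b))+((y+a)*y))+((y+a)*x))) -> (x+((((y*b)+(a*b))+((y*y)+(a*y)))+((y+a)*x)))

Answer: (x+((((y*b)+(a*b))+((y*y)+(a*y)))+((y+a)*x)))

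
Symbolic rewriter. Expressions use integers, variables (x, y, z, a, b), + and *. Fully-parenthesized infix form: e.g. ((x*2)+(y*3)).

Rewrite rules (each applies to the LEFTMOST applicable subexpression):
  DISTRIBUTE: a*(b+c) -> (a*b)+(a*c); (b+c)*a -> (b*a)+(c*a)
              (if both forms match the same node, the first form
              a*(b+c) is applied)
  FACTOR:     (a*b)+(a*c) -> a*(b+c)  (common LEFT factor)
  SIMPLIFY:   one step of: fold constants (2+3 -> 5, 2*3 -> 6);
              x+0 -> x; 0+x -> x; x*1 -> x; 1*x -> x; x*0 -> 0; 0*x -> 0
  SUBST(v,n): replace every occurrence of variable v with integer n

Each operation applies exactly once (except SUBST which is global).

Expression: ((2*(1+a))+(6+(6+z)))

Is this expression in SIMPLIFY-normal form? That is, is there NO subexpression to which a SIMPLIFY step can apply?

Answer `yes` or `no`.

Answer: yes

Derivation:
Expression: ((2*(1+a))+(6+(6+z)))
Scanning for simplifiable subexpressions (pre-order)...
  at root: ((2*(1+a))+(6+(6+z))) (not simplifiable)
  at L: (2*(1+a)) (not simplifiable)
  at LR: (1+a) (not simplifiable)
  at R: (6+(6+z)) (not simplifiable)
  at RR: (6+z) (not simplifiable)
Result: no simplifiable subexpression found -> normal form.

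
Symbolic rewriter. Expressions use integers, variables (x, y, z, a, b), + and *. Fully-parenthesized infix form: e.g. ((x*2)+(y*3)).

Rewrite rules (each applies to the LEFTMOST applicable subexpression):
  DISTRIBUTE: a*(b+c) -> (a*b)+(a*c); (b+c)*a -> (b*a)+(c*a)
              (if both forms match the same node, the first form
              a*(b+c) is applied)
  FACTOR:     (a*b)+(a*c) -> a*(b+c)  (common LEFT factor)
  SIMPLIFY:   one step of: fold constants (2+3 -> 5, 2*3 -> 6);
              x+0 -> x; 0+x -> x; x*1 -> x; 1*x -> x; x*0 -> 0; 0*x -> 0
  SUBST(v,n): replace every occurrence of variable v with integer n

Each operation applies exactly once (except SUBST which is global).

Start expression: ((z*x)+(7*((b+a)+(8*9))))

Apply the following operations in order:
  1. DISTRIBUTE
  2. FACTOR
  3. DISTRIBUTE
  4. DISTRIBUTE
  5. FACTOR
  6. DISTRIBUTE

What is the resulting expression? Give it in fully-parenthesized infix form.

Answer: ((z*x)+(((7*b)+(7*a))+(7*(8*9))))

Derivation:
Start: ((z*x)+(7*((b+a)+(8*9))))
Apply DISTRIBUTE at R (target: (7*((b+a)+(8*9)))): ((z*x)+(7*((b+a)+(8*9)))) -> ((z*x)+((7*(b+a))+(7*(8*9))))
Apply FACTOR at R (target: ((7*(b+a))+(7*(8*9)))): ((z*x)+((7*(b+a))+(7*(8*9)))) -> ((z*x)+(7*((b+a)+(8*9))))
Apply DISTRIBUTE at R (target: (7*((b+a)+(8*9)))): ((z*x)+(7*((b+a)+(8*9)))) -> ((z*x)+((7*(b+a))+(7*(8*9))))
Apply DISTRIBUTE at RL (target: (7*(b+a))): ((z*x)+((7*(b+a))+(7*(8*9)))) -> ((z*x)+(((7*b)+(7*a))+(7*(8*9))))
Apply FACTOR at RL (target: ((7*b)+(7*a))): ((z*x)+(((7*b)+(7*a))+(7*(8*9)))) -> ((z*x)+((7*(b+a))+(7*(8*9))))
Apply DISTRIBUTE at RL (target: (7*(b+a))): ((z*x)+((7*(b+a))+(7*(8*9)))) -> ((z*x)+(((7*b)+(7*a))+(7*(8*9))))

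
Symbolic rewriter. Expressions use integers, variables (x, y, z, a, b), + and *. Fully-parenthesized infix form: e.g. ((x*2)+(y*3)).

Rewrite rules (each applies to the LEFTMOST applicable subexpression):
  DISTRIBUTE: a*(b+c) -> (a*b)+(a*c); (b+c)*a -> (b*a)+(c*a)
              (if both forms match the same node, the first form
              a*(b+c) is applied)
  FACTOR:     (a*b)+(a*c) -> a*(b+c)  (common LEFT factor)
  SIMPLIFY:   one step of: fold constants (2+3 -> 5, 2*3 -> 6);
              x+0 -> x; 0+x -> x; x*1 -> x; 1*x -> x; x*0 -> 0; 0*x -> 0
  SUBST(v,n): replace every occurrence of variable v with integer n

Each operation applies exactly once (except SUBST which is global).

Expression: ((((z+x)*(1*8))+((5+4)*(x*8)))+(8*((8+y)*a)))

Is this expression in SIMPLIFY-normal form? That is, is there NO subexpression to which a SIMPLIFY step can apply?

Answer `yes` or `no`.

Answer: no

Derivation:
Expression: ((((z+x)*(1*8))+((5+4)*(x*8)))+(8*((8+y)*a)))
Scanning for simplifiable subexpressions (pre-order)...
  at root: ((((z+x)*(1*8))+((5+4)*(x*8)))+(8*((8+y)*a))) (not simplifiable)
  at L: (((z+x)*(1*8))+((5+4)*(x*8))) (not simplifiable)
  at LL: ((z+x)*(1*8)) (not simplifiable)
  at LLL: (z+x) (not simplifiable)
  at LLR: (1*8) (SIMPLIFIABLE)
  at LR: ((5+4)*(x*8)) (not simplifiable)
  at LRL: (5+4) (SIMPLIFIABLE)
  at LRR: (x*8) (not simplifiable)
  at R: (8*((8+y)*a)) (not simplifiable)
  at RR: ((8+y)*a) (not simplifiable)
  at RRL: (8+y) (not simplifiable)
Found simplifiable subexpr at path LLR: (1*8)
One SIMPLIFY step would give: ((((z+x)*8)+((5+4)*(x*8)))+(8*((8+y)*a)))
-> NOT in normal form.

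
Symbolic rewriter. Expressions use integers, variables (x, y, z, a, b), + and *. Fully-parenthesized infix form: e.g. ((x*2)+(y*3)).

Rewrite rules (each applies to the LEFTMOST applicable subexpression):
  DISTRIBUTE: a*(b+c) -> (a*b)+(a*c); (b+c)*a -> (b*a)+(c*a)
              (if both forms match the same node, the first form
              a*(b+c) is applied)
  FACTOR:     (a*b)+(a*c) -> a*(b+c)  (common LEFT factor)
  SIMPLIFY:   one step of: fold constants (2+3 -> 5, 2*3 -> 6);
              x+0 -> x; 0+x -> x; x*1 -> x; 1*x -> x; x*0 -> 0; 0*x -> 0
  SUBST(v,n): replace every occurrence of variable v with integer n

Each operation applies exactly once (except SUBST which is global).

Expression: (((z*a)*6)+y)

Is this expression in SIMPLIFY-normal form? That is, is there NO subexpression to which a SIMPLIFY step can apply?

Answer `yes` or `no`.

Answer: yes

Derivation:
Expression: (((z*a)*6)+y)
Scanning for simplifiable subexpressions (pre-order)...
  at root: (((z*a)*6)+y) (not simplifiable)
  at L: ((z*a)*6) (not simplifiable)
  at LL: (z*a) (not simplifiable)
Result: no simplifiable subexpression found -> normal form.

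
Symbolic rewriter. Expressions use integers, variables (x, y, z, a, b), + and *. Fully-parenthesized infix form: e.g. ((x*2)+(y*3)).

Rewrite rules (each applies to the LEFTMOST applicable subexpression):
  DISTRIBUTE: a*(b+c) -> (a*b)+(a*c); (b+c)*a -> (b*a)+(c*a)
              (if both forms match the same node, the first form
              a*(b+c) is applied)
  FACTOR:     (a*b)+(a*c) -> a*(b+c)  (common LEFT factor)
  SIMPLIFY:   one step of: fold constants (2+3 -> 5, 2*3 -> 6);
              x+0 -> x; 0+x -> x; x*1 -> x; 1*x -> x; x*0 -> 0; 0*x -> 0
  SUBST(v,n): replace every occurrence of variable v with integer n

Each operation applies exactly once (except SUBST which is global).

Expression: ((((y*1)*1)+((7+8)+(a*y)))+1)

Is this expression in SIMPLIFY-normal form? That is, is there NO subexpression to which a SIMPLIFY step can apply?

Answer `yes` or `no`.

Expression: ((((y*1)*1)+((7+8)+(a*y)))+1)
Scanning for simplifiable subexpressions (pre-order)...
  at root: ((((y*1)*1)+((7+8)+(a*y)))+1) (not simplifiable)
  at L: (((y*1)*1)+((7+8)+(a*y))) (not simplifiable)
  at LL: ((y*1)*1) (SIMPLIFIABLE)
  at LLL: (y*1) (SIMPLIFIABLE)
  at LR: ((7+8)+(a*y)) (not simplifiable)
  at LRL: (7+8) (SIMPLIFIABLE)
  at LRR: (a*y) (not simplifiable)
Found simplifiable subexpr at path LL: ((y*1)*1)
One SIMPLIFY step would give: (((y*1)+((7+8)+(a*y)))+1)
-> NOT in normal form.

Answer: no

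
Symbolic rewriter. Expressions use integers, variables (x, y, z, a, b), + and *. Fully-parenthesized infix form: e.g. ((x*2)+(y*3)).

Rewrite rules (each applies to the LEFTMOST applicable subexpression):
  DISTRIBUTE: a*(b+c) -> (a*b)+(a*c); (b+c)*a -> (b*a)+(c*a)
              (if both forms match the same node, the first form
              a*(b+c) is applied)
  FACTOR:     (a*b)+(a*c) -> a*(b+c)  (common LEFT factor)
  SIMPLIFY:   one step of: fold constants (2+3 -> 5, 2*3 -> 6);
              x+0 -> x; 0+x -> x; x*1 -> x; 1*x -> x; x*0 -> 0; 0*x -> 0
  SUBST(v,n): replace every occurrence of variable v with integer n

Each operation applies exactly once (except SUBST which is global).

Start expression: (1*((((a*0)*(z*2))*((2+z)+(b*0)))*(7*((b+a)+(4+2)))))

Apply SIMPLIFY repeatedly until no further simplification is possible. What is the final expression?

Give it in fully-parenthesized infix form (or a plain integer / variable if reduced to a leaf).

Start: (1*((((a*0)*(z*2))*((2+z)+(b*0)))*(7*((b+a)+(4+2)))))
Step 1: at root: (1*((((a*0)*(z*2))*((2+z)+(b*0)))*(7*((b+a)+(4+2))))) -> ((((a*0)*(z*2))*((2+z)+(b*0)))*(7*((b+a)+(4+2)))); overall: (1*((((a*0)*(z*2))*((2+z)+(b*0)))*(7*((b+a)+(4+2))))) -> ((((a*0)*(z*2))*((2+z)+(b*0)))*(7*((b+a)+(4+2))))
Step 2: at LLL: (a*0) -> 0; overall: ((((a*0)*(z*2))*((2+z)+(b*0)))*(7*((b+a)+(4+2)))) -> (((0*(z*2))*((2+z)+(b*0)))*(7*((b+a)+(4+2))))
Step 3: at LL: (0*(z*2)) -> 0; overall: (((0*(z*2))*((2+z)+(b*0)))*(7*((b+a)+(4+2)))) -> ((0*((2+z)+(b*0)))*(7*((b+a)+(4+2))))
Step 4: at L: (0*((2+z)+(b*0))) -> 0; overall: ((0*((2+z)+(b*0)))*(7*((b+a)+(4+2)))) -> (0*(7*((b+a)+(4+2))))
Step 5: at root: (0*(7*((b+a)+(4+2)))) -> 0; overall: (0*(7*((b+a)+(4+2)))) -> 0
Fixed point: 0

Answer: 0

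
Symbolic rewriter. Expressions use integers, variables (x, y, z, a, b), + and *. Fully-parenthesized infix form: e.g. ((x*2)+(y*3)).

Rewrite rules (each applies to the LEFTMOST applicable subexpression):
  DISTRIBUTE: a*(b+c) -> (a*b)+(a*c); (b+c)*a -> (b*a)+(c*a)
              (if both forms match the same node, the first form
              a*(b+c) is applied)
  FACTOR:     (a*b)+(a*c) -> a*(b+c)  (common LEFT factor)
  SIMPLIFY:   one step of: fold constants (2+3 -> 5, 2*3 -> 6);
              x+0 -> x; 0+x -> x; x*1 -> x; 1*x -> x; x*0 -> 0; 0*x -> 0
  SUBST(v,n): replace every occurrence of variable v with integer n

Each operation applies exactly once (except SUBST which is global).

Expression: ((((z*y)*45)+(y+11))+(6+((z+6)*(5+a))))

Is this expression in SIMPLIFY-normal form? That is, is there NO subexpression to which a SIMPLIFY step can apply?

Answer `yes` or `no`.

Answer: yes

Derivation:
Expression: ((((z*y)*45)+(y+11))+(6+((z+6)*(5+a))))
Scanning for simplifiable subexpressions (pre-order)...
  at root: ((((z*y)*45)+(y+11))+(6+((z+6)*(5+a)))) (not simplifiable)
  at L: (((z*y)*45)+(y+11)) (not simplifiable)
  at LL: ((z*y)*45) (not simplifiable)
  at LLL: (z*y) (not simplifiable)
  at LR: (y+11) (not simplifiable)
  at R: (6+((z+6)*(5+a))) (not simplifiable)
  at RR: ((z+6)*(5+a)) (not simplifiable)
  at RRL: (z+6) (not simplifiable)
  at RRR: (5+a) (not simplifiable)
Result: no simplifiable subexpression found -> normal form.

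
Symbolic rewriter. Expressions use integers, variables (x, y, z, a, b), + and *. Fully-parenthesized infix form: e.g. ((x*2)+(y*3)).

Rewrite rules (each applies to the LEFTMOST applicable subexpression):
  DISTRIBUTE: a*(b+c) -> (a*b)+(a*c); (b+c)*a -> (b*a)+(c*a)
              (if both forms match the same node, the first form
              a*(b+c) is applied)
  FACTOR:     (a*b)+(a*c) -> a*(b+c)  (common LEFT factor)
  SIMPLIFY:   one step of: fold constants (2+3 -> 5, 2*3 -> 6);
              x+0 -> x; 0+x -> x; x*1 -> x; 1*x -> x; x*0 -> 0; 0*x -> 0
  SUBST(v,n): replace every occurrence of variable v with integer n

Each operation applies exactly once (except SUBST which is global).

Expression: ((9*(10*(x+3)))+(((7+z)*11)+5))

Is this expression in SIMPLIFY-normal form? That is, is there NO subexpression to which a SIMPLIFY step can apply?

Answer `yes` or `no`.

Expression: ((9*(10*(x+3)))+(((7+z)*11)+5))
Scanning for simplifiable subexpressions (pre-order)...
  at root: ((9*(10*(x+3)))+(((7+z)*11)+5)) (not simplifiable)
  at L: (9*(10*(x+3))) (not simplifiable)
  at LR: (10*(x+3)) (not simplifiable)
  at LRR: (x+3) (not simplifiable)
  at R: (((7+z)*11)+5) (not simplifiable)
  at RL: ((7+z)*11) (not simplifiable)
  at RLL: (7+z) (not simplifiable)
Result: no simplifiable subexpression found -> normal form.

Answer: yes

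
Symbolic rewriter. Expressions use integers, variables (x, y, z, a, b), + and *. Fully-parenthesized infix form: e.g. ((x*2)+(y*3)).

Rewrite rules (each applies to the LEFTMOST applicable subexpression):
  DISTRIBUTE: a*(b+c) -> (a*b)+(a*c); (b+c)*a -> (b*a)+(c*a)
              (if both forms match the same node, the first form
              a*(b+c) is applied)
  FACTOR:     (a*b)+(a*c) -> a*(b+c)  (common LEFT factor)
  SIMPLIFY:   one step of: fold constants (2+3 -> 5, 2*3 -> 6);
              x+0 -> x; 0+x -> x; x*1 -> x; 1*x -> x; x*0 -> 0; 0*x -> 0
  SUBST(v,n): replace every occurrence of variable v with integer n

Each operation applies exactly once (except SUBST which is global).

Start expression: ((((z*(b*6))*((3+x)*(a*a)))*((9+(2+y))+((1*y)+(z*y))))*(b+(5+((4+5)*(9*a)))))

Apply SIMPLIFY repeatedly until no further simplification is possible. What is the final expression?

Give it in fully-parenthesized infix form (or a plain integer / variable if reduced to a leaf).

Answer: ((((z*(b*6))*((3+x)*(a*a)))*((9+(2+y))+(y+(z*y))))*(b+(5+(9*(9*a)))))

Derivation:
Start: ((((z*(b*6))*((3+x)*(a*a)))*((9+(2+y))+((1*y)+(z*y))))*(b+(5+((4+5)*(9*a)))))
Step 1: at LRRL: (1*y) -> y; overall: ((((z*(b*6))*((3+x)*(a*a)))*((9+(2+y))+((1*y)+(z*y))))*(b+(5+((4+5)*(9*a))))) -> ((((z*(b*6))*((3+x)*(a*a)))*((9+(2+y))+(y+(z*y))))*(b+(5+((4+5)*(9*a)))))
Step 2: at RRRL: (4+5) -> 9; overall: ((((z*(b*6))*((3+x)*(a*a)))*((9+(2+y))+(y+(z*y))))*(b+(5+((4+5)*(9*a))))) -> ((((z*(b*6))*((3+x)*(a*a)))*((9+(2+y))+(y+(z*y))))*(b+(5+(9*(9*a)))))
Fixed point: ((((z*(b*6))*((3+x)*(a*a)))*((9+(2+y))+(y+(z*y))))*(b+(5+(9*(9*a)))))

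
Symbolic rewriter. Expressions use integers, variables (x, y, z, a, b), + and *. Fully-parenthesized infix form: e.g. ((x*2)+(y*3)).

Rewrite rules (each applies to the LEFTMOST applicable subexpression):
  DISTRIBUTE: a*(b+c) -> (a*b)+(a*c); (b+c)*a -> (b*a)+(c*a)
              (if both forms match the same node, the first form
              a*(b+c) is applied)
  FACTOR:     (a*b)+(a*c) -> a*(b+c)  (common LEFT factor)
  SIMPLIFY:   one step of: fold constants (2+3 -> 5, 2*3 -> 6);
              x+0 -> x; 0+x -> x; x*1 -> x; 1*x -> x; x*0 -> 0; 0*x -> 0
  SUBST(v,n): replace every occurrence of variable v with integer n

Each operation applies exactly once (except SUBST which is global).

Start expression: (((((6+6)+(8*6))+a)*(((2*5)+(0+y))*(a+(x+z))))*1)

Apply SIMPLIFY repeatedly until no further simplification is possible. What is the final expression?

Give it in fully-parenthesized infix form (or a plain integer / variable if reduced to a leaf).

Start: (((((6+6)+(8*6))+a)*(((2*5)+(0+y))*(a+(x+z))))*1)
Step 1: at root: (((((6+6)+(8*6))+a)*(((2*5)+(0+y))*(a+(x+z))))*1) -> ((((6+6)+(8*6))+a)*(((2*5)+(0+y))*(a+(x+z)))); overall: (((((6+6)+(8*6))+a)*(((2*5)+(0+y))*(a+(x+z))))*1) -> ((((6+6)+(8*6))+a)*(((2*5)+(0+y))*(a+(x+z))))
Step 2: at LLL: (6+6) -> 12; overall: ((((6+6)+(8*6))+a)*(((2*5)+(0+y))*(a+(x+z)))) -> (((12+(8*6))+a)*(((2*5)+(0+y))*(a+(x+z))))
Step 3: at LLR: (8*6) -> 48; overall: (((12+(8*6))+a)*(((2*5)+(0+y))*(a+(x+z)))) -> (((12+48)+a)*(((2*5)+(0+y))*(a+(x+z))))
Step 4: at LL: (12+48) -> 60; overall: (((12+48)+a)*(((2*5)+(0+y))*(a+(x+z)))) -> ((60+a)*(((2*5)+(0+y))*(a+(x+z))))
Step 5: at RLL: (2*5) -> 10; overall: ((60+a)*(((2*5)+(0+y))*(a+(x+z)))) -> ((60+a)*((10+(0+y))*(a+(x+z))))
Step 6: at RLR: (0+y) -> y; overall: ((60+a)*((10+(0+y))*(a+(x+z)))) -> ((60+a)*((10+y)*(a+(x+z))))
Fixed point: ((60+a)*((10+y)*(a+(x+z))))

Answer: ((60+a)*((10+y)*(a+(x+z))))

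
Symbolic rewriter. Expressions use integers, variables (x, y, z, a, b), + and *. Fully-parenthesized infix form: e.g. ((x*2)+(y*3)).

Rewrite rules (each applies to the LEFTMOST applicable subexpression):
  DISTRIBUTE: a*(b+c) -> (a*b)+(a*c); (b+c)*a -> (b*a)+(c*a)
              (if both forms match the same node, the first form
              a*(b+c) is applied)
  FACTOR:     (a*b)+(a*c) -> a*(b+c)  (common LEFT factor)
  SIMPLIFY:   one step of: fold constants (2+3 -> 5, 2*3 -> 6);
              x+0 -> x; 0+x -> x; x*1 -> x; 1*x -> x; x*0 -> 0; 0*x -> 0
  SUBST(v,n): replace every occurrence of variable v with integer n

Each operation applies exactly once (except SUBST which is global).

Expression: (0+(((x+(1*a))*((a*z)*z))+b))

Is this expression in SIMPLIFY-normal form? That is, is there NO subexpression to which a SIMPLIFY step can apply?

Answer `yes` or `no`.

Answer: no

Derivation:
Expression: (0+(((x+(1*a))*((a*z)*z))+b))
Scanning for simplifiable subexpressions (pre-order)...
  at root: (0+(((x+(1*a))*((a*z)*z))+b)) (SIMPLIFIABLE)
  at R: (((x+(1*a))*((a*z)*z))+b) (not simplifiable)
  at RL: ((x+(1*a))*((a*z)*z)) (not simplifiable)
  at RLL: (x+(1*a)) (not simplifiable)
  at RLLR: (1*a) (SIMPLIFIABLE)
  at RLR: ((a*z)*z) (not simplifiable)
  at RLRL: (a*z) (not simplifiable)
Found simplifiable subexpr at path root: (0+(((x+(1*a))*((a*z)*z))+b))
One SIMPLIFY step would give: (((x+(1*a))*((a*z)*z))+b)
-> NOT in normal form.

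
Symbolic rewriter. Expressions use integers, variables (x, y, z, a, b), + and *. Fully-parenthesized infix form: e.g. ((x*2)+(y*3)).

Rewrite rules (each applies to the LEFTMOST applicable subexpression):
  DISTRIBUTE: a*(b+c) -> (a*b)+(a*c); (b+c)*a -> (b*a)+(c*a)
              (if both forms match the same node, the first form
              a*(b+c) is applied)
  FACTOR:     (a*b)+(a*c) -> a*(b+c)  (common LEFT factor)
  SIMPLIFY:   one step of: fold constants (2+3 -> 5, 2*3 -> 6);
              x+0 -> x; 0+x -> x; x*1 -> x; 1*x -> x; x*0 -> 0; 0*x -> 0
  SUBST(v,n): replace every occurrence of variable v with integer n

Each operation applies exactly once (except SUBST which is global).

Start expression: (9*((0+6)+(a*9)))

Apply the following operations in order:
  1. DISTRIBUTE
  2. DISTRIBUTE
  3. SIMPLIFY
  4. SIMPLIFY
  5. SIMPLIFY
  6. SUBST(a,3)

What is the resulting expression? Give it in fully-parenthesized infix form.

Answer: (54+(9*(3*9)))

Derivation:
Start: (9*((0+6)+(a*9)))
Apply DISTRIBUTE at root (target: (9*((0+6)+(a*9)))): (9*((0+6)+(a*9))) -> ((9*(0+6))+(9*(a*9)))
Apply DISTRIBUTE at L (target: (9*(0+6))): ((9*(0+6))+(9*(a*9))) -> (((9*0)+(9*6))+(9*(a*9)))
Apply SIMPLIFY at LL (target: (9*0)): (((9*0)+(9*6))+(9*(a*9))) -> ((0+(9*6))+(9*(a*9)))
Apply SIMPLIFY at L (target: (0+(9*6))): ((0+(9*6))+(9*(a*9))) -> ((9*6)+(9*(a*9)))
Apply SIMPLIFY at L (target: (9*6)): ((9*6)+(9*(a*9))) -> (54+(9*(a*9)))
Apply SUBST(a,3): (54+(9*(a*9))) -> (54+(9*(3*9)))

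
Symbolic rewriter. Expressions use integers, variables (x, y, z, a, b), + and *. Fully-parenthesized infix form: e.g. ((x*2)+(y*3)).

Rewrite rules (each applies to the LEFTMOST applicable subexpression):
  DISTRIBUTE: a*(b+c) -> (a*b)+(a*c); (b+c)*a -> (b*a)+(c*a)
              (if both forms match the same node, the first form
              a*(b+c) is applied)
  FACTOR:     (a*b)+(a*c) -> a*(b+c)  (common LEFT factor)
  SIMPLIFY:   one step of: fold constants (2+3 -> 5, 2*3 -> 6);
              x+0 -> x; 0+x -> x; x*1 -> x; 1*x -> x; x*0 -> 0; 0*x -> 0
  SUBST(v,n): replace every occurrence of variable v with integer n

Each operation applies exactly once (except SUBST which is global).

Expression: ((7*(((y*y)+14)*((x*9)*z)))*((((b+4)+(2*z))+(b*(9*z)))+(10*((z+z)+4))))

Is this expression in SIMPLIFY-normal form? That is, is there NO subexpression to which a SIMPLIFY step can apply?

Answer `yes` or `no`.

Expression: ((7*(((y*y)+14)*((x*9)*z)))*((((b+4)+(2*z))+(b*(9*z)))+(10*((z+z)+4))))
Scanning for simplifiable subexpressions (pre-order)...
  at root: ((7*(((y*y)+14)*((x*9)*z)))*((((b+4)+(2*z))+(b*(9*z)))+(10*((z+z)+4)))) (not simplifiable)
  at L: (7*(((y*y)+14)*((x*9)*z))) (not simplifiable)
  at LR: (((y*y)+14)*((x*9)*z)) (not simplifiable)
  at LRL: ((y*y)+14) (not simplifiable)
  at LRLL: (y*y) (not simplifiable)
  at LRR: ((x*9)*z) (not simplifiable)
  at LRRL: (x*9) (not simplifiable)
  at R: ((((b+4)+(2*z))+(b*(9*z)))+(10*((z+z)+4))) (not simplifiable)
  at RL: (((b+4)+(2*z))+(b*(9*z))) (not simplifiable)
  at RLL: ((b+4)+(2*z)) (not simplifiable)
  at RLLL: (b+4) (not simplifiable)
  at RLLR: (2*z) (not simplifiable)
  at RLR: (b*(9*z)) (not simplifiable)
  at RLRR: (9*z) (not simplifiable)
  at RR: (10*((z+z)+4)) (not simplifiable)
  at RRR: ((z+z)+4) (not simplifiable)
  at RRRL: (z+z) (not simplifiable)
Result: no simplifiable subexpression found -> normal form.

Answer: yes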